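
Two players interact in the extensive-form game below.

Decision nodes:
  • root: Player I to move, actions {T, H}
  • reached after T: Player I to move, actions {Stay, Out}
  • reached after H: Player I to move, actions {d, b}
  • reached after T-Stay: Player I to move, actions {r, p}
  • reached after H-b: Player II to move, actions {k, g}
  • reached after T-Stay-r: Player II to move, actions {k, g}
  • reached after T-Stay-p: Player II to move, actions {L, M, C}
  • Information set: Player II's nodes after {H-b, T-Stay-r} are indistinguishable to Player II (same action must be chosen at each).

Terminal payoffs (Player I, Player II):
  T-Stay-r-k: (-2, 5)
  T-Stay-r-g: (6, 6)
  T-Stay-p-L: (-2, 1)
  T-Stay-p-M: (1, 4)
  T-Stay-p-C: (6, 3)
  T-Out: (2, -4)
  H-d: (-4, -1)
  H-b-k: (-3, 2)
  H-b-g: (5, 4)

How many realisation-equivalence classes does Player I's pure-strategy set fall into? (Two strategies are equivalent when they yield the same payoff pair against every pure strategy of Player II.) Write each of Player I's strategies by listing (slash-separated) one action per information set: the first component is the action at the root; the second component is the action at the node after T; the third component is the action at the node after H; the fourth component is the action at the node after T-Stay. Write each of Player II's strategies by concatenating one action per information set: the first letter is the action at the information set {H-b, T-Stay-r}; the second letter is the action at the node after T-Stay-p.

Player I has 16 pure strategies: T/Stay/d/r, T/Stay/d/p, T/Stay/b/r, T/Stay/b/p, T/Out/d/r, T/Out/d/p, T/Out/b/r, T/Out/b/p, H/Stay/d/r, H/Stay/d/p, H/Stay/b/r, H/Stay/b/p, H/Out/d/r, H/Out/d/p, H/Out/b/r, H/Out/b/p. Columns: kL, kM, kC, gL, gM, gC.
{T/Stay/d/r, T/Stay/b/r} → row (-2,5) (-2,5) (-2,5) (6,6) (6,6) (6,6)
{T/Stay/d/p, T/Stay/b/p} → row (-2,1) (1,4) (6,3) (-2,1) (1,4) (6,3)
{T/Out/d/r, T/Out/d/p, T/Out/b/r, T/Out/b/p} → row (2,-4) (2,-4) (2,-4) (2,-4) (2,-4) (2,-4)
{H/Stay/d/r, H/Stay/d/p, H/Out/d/r, H/Out/d/p} → row (-4,-1) (-4,-1) (-4,-1) (-4,-1) (-4,-1) (-4,-1)
{H/Stay/b/r, H/Stay/b/p, H/Out/b/r, H/Out/b/p} → row (-3,2) (-3,2) (-3,2) (5,4) (5,4) (5,4)
That's 5 distinct rows out of 16 strategies.

5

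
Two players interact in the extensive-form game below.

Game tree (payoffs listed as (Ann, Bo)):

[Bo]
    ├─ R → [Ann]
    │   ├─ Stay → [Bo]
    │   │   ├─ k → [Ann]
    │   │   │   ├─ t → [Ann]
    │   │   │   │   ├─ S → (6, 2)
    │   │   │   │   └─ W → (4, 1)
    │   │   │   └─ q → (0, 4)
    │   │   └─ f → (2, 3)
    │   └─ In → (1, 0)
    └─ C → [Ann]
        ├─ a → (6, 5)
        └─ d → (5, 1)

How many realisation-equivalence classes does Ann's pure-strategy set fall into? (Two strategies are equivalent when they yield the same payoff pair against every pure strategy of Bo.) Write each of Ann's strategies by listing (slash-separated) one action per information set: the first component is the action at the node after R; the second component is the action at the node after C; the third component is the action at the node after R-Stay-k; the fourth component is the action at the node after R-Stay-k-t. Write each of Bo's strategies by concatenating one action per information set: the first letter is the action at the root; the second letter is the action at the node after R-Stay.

Ann has 16 pure strategies: Stay/a/t/S, Stay/a/t/W, Stay/a/q/S, Stay/a/q/W, Stay/d/t/S, Stay/d/t/W, Stay/d/q/S, Stay/d/q/W, In/a/t/S, In/a/t/W, In/a/q/S, In/a/q/W, In/d/t/S, In/d/t/W, In/d/q/S, In/d/q/W. Columns: Rk, Rf, Ck, Cf.
{Stay/a/t/S} → row (6,2) (2,3) (6,5) (6,5)
{Stay/a/t/W} → row (4,1) (2,3) (6,5) (6,5)
{Stay/a/q/S, Stay/a/q/W} → row (0,4) (2,3) (6,5) (6,5)
{Stay/d/t/S} → row (6,2) (2,3) (5,1) (5,1)
{Stay/d/t/W} → row (4,1) (2,3) (5,1) (5,1)
{Stay/d/q/S, Stay/d/q/W} → row (0,4) (2,3) (5,1) (5,1)
{In/a/t/S, In/a/t/W, In/a/q/S, In/a/q/W} → row (1,0) (1,0) (6,5) (6,5)
{In/d/t/S, In/d/t/W, In/d/q/S, In/d/q/W} → row (1,0) (1,0) (5,1) (5,1)
That's 8 distinct rows out of 16 strategies.

8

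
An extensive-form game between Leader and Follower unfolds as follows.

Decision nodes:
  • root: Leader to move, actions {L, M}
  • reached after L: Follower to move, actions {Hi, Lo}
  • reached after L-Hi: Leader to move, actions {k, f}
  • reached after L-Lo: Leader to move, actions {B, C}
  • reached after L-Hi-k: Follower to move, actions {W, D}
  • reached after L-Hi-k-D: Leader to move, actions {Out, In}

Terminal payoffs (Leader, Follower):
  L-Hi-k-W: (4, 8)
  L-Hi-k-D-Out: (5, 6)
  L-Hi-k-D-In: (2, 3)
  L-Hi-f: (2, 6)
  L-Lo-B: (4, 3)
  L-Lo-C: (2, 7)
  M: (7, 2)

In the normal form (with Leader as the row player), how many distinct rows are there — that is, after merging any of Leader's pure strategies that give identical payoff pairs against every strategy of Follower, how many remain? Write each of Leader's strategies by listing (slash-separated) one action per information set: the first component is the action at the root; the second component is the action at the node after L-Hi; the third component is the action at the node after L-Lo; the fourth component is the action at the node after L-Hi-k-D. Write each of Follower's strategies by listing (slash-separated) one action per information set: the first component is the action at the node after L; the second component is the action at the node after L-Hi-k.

7

Leader has 16 pure strategies: L/k/B/Out, L/k/B/In, L/k/C/Out, L/k/C/In, L/f/B/Out, L/f/B/In, L/f/C/Out, L/f/C/In, M/k/B/Out, M/k/B/In, M/k/C/Out, M/k/C/In, M/f/B/Out, M/f/B/In, M/f/C/Out, M/f/C/In. Columns: Hi/W, Hi/D, Lo/W, Lo/D.
{L/k/B/Out} → row (4,8) (5,6) (4,3) (4,3)
{L/k/B/In} → row (4,8) (2,3) (4,3) (4,3)
{L/k/C/Out} → row (4,8) (5,6) (2,7) (2,7)
{L/k/C/In} → row (4,8) (2,3) (2,7) (2,7)
{L/f/B/Out, L/f/B/In} → row (2,6) (2,6) (4,3) (4,3)
{L/f/C/Out, L/f/C/In} → row (2,6) (2,6) (2,7) (2,7)
{M/k/B/Out, M/k/B/In, M/k/C/Out, M/k/C/In, M/f/B/Out, M/f/B/In, M/f/C/Out, M/f/C/In} → row (7,2) (7,2) (7,2) (7,2)
That's 7 distinct rows out of 16 strategies.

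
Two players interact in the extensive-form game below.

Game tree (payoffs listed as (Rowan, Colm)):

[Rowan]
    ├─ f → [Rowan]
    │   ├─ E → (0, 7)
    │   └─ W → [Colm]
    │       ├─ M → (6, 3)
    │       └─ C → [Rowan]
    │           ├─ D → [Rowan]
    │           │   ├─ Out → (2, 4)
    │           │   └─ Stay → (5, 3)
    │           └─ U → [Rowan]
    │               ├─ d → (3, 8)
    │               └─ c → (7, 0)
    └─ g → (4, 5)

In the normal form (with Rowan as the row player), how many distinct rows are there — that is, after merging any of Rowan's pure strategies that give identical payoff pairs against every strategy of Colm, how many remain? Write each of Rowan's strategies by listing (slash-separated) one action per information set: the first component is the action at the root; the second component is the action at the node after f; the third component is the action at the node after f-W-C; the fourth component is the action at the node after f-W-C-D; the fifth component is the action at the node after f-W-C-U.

6

Rowan has 32 pure strategies: f/E/D/Out/d, f/E/D/Out/c, f/E/D/Stay/d, f/E/D/Stay/c, f/E/U/Out/d, f/E/U/Out/c, f/E/U/Stay/d, f/E/U/Stay/c, f/W/D/Out/d, f/W/D/Out/c, f/W/D/Stay/d, f/W/D/Stay/c, f/W/U/Out/d, f/W/U/Out/c, f/W/U/Stay/d, f/W/U/Stay/c, g/E/D/Out/d, g/E/D/Out/c, g/E/D/Stay/d, g/E/D/Stay/c, g/E/U/Out/d, g/E/U/Out/c, g/E/U/Stay/d, g/E/U/Stay/c, g/W/D/Out/d, g/W/D/Out/c, g/W/D/Stay/d, g/W/D/Stay/c, g/W/U/Out/d, g/W/U/Out/c, g/W/U/Stay/d, g/W/U/Stay/c. Columns: M, C.
{f/E/D/Out/d, f/E/D/Out/c, f/E/D/Stay/d, f/E/D/Stay/c, f/E/U/Out/d, f/E/U/Out/c, f/E/U/Stay/d, f/E/U/Stay/c} → row (0,7) (0,7)
{f/W/D/Out/d, f/W/D/Out/c} → row (6,3) (2,4)
{f/W/D/Stay/d, f/W/D/Stay/c} → row (6,3) (5,3)
{f/W/U/Out/d, f/W/U/Stay/d} → row (6,3) (3,8)
{f/W/U/Out/c, f/W/U/Stay/c} → row (6,3) (7,0)
{g/E/D/Out/d, g/E/D/Out/c, g/E/D/Stay/d, g/E/D/Stay/c, g/E/U/Out/d, g/E/U/Out/c, g/E/U/Stay/d, g/E/U/Stay/c, g/W/D/Out/d, g/W/D/Out/c, g/W/D/Stay/d, g/W/D/Stay/c, g/W/U/Out/d, g/W/U/Out/c, g/W/U/Stay/d, g/W/U/Stay/c} → row (4,5) (4,5)
That's 6 distinct rows out of 32 strategies.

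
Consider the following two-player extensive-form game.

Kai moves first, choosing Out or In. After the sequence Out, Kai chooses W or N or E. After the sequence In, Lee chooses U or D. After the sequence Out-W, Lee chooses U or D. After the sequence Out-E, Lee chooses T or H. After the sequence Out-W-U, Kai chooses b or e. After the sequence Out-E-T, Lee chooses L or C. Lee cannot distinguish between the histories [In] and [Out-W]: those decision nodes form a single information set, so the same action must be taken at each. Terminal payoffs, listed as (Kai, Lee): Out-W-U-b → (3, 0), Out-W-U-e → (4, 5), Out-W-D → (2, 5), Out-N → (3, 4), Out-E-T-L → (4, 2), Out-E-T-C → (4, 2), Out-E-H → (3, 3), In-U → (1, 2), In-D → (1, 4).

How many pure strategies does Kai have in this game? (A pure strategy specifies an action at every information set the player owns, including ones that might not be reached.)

Kai owns the root with actions {Out, In} — two choices.
Kai owns the node after Out with actions {W, N, E} — three choices.
Kai owns the node after Out-W-U with actions {b, e} — two choices.
A pure strategy fixes one action at each information set independently, so the count is the product 2 × 3 × 2 = 12.
(For reference, Lee has 8 pure strategies, giving a 12×8 normal-form matrix.)

12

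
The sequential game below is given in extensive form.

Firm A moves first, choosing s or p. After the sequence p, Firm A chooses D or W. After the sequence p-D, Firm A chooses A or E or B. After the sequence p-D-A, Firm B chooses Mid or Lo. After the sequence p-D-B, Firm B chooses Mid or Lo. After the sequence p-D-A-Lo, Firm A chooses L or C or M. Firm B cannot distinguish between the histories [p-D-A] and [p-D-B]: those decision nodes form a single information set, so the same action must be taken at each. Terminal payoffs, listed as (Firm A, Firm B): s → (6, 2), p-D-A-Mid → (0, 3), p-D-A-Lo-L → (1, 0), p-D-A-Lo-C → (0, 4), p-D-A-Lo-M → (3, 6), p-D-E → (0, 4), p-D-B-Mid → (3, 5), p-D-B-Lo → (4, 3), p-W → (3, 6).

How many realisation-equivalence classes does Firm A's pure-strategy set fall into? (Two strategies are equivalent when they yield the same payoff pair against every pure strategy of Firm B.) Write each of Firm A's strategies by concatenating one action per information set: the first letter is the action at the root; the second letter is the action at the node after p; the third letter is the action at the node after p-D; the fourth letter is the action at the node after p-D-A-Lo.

Firm A has 36 pure strategies: sDAL, sDAC, sDAM, sDEL, sDEC, sDEM, sDBL, sDBC, sDBM, sWAL, sWAC, sWAM, sWEL, sWEC, sWEM, sWBL, sWBC, sWBM, pDAL, pDAC, pDAM, pDEL, pDEC, pDEM, pDBL, pDBC, pDBM, pWAL, pWAC, pWAM, pWEL, pWEC, pWEM, pWBL, pWBC, pWBM. Columns: Mid, Lo.
{sDAL, sDAC, sDAM, sDEL, sDEC, sDEM, sDBL, sDBC, sDBM, sWAL, sWAC, sWAM, sWEL, sWEC, sWEM, sWBL, sWBC, sWBM} → row (6,2) (6,2)
{pDAL} → row (0,3) (1,0)
{pDAC} → row (0,3) (0,4)
{pDAM} → row (0,3) (3,6)
{pDEL, pDEC, pDEM} → row (0,4) (0,4)
{pDBL, pDBC, pDBM} → row (3,5) (4,3)
{pWAL, pWAC, pWAM, pWEL, pWEC, pWEM, pWBL, pWBC, pWBM} → row (3,6) (3,6)
That's 7 distinct rows out of 36 strategies.

7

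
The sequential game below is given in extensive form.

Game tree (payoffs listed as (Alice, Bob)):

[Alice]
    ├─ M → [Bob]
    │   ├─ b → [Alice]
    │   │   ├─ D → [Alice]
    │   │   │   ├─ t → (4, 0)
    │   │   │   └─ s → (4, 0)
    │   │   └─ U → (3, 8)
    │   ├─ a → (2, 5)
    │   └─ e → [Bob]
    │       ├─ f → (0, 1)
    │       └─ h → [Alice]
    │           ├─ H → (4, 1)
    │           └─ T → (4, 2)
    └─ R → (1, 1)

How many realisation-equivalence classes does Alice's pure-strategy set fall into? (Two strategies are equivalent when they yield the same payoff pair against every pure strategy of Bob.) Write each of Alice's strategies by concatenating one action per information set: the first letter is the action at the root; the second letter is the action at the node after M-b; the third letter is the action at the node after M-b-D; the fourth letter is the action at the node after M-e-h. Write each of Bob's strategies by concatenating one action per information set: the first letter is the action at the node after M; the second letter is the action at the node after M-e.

5

Alice has 16 pure strategies: MDtH, MDtT, MDsH, MDsT, MUtH, MUtT, MUsH, MUsT, RDtH, RDtT, RDsH, RDsT, RUtH, RUtT, RUsH, RUsT. Columns: bf, bh, af, ah, ef, eh.
{MDtH, MDsH} → row (4,0) (4,0) (2,5) (2,5) (0,1) (4,1)
{MDtT, MDsT} → row (4,0) (4,0) (2,5) (2,5) (0,1) (4,2)
{MUtH, MUsH} → row (3,8) (3,8) (2,5) (2,5) (0,1) (4,1)
{MUtT, MUsT} → row (3,8) (3,8) (2,5) (2,5) (0,1) (4,2)
{RDtH, RDtT, RDsH, RDsT, RUtH, RUtT, RUsH, RUsT} → row (1,1) (1,1) (1,1) (1,1) (1,1) (1,1)
That's 5 distinct rows out of 16 strategies.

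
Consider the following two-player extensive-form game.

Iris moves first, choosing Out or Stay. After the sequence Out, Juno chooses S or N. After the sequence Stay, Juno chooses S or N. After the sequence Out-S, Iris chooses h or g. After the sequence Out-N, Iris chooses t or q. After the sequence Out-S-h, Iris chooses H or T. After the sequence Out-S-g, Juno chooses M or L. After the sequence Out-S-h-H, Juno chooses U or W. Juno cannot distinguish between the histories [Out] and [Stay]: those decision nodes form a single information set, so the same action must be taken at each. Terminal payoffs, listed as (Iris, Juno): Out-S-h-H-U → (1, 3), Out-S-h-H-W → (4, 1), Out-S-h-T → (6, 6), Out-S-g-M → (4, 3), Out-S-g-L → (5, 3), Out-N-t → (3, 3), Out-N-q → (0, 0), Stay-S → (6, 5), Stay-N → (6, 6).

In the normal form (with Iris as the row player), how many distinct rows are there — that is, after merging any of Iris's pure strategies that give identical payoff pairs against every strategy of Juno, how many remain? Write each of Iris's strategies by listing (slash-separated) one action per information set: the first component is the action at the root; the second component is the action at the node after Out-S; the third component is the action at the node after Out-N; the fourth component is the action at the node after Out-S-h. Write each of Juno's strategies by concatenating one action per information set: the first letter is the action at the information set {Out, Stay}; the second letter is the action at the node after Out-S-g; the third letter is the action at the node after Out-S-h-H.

Iris has 16 pure strategies: Out/h/t/H, Out/h/t/T, Out/h/q/H, Out/h/q/T, Out/g/t/H, Out/g/t/T, Out/g/q/H, Out/g/q/T, Stay/h/t/H, Stay/h/t/T, Stay/h/q/H, Stay/h/q/T, Stay/g/t/H, Stay/g/t/T, Stay/g/q/H, Stay/g/q/T. Columns: SMU, SMW, SLU, SLW, NMU, NMW, NLU, NLW.
{Out/h/t/H} → row (1,3) (4,1) (1,3) (4,1) (3,3) (3,3) (3,3) (3,3)
{Out/h/t/T} → row (6,6) (6,6) (6,6) (6,6) (3,3) (3,3) (3,3) (3,3)
{Out/h/q/H} → row (1,3) (4,1) (1,3) (4,1) (0,0) (0,0) (0,0) (0,0)
{Out/h/q/T} → row (6,6) (6,6) (6,6) (6,6) (0,0) (0,0) (0,0) (0,0)
{Out/g/t/H, Out/g/t/T} → row (4,3) (4,3) (5,3) (5,3) (3,3) (3,3) (3,3) (3,3)
{Out/g/q/H, Out/g/q/T} → row (4,3) (4,3) (5,3) (5,3) (0,0) (0,0) (0,0) (0,0)
{Stay/h/t/H, Stay/h/t/T, Stay/h/q/H, Stay/h/q/T, Stay/g/t/H, Stay/g/t/T, Stay/g/q/H, Stay/g/q/T} → row (6,5) (6,5) (6,5) (6,5) (6,6) (6,6) (6,6) (6,6)
That's 7 distinct rows out of 16 strategies.

7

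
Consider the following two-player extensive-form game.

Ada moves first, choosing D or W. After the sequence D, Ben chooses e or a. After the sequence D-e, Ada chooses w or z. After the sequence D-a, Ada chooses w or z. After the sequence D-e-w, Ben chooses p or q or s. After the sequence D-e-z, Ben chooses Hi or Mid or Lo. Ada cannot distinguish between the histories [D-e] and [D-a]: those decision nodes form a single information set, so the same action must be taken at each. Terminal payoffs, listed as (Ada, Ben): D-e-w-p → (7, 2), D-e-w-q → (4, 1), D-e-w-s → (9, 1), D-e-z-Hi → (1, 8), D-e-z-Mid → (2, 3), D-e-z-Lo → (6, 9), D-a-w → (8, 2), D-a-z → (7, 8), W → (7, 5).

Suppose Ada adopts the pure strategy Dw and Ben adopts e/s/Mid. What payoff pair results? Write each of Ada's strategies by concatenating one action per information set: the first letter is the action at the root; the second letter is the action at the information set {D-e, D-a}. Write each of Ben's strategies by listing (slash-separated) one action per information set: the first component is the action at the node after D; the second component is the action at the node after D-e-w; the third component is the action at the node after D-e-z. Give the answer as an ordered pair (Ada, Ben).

Trace the play path from the root:
  Ada plays D
  Ben plays e at [D]
  Ada plays w at [D-e]
  Ben plays s at [D-e-w]
→ terminal payoff (9, 1).
(Ben's choice at the node after D-e-z is never reached on this path, so it doesn't affect the outcome.)

(9, 1)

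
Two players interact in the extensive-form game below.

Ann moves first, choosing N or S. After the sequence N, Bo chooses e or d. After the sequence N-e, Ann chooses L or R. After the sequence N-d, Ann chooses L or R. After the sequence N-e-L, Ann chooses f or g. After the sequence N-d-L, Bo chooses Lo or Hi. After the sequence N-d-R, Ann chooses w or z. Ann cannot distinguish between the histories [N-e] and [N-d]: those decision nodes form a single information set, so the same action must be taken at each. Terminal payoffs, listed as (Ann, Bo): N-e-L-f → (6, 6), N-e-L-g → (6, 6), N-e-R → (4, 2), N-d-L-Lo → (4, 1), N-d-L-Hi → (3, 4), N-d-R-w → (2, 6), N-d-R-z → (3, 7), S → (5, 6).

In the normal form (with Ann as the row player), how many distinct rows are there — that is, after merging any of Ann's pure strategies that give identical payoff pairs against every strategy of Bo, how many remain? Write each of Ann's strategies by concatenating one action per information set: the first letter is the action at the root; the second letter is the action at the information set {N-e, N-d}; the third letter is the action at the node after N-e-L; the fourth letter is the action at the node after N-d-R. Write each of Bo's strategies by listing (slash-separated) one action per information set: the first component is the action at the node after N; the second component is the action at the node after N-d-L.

Ann has 16 pure strategies: NLfw, NLfz, NLgw, NLgz, NRfw, NRfz, NRgw, NRgz, SLfw, SLfz, SLgw, SLgz, SRfw, SRfz, SRgw, SRgz. Columns: e/Lo, e/Hi, d/Lo, d/Hi.
{NLfw, NLfz, NLgw, NLgz} → row (6,6) (6,6) (4,1) (3,4)
{NRfw, NRgw} → row (4,2) (4,2) (2,6) (2,6)
{NRfz, NRgz} → row (4,2) (4,2) (3,7) (3,7)
{SLfw, SLfz, SLgw, SLgz, SRfw, SRfz, SRgw, SRgz} → row (5,6) (5,6) (5,6) (5,6)
That's 4 distinct rows out of 16 strategies.

4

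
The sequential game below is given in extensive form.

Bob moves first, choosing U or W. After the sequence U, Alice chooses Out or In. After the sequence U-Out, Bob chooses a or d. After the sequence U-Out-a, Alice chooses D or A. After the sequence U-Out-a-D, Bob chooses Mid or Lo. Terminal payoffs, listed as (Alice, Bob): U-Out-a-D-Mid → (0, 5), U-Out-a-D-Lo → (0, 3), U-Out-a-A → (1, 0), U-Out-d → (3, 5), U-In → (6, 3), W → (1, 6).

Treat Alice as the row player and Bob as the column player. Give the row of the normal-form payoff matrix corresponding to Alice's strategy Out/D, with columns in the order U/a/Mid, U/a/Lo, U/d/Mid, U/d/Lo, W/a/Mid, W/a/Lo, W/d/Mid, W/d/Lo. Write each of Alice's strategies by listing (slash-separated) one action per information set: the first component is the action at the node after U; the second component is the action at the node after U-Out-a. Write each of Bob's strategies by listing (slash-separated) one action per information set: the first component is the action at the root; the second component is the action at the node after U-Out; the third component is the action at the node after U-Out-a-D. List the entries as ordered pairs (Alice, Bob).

vs U/a/Mid: Bob plays U → Alice plays Out at [U] → Bob plays a at [U-Out] → Alice plays D at [U-Out-a] → Bob plays Mid at [U-Out-a-D] → (0, 5)
vs U/a/Lo: Bob plays U → Alice plays Out at [U] → Bob plays a at [U-Out] → Alice plays D at [U-Out-a] → Bob plays Lo at [U-Out-a-D] → (0, 3)
vs U/d/Mid: Bob plays U → Alice plays Out at [U] → Bob plays d at [U-Out] → (3, 5)
vs U/d/Lo: Bob plays U → Alice plays Out at [U] → Bob plays d at [U-Out] → (3, 5)
vs W/a/Mid: Bob plays W → (1, 6)
vs W/a/Lo: Bob plays W → (1, 6)
vs W/d/Mid: Bob plays W → (1, 6)
vs W/d/Lo: Bob plays W → (1, 6)

(0,5) (0,3) (3,5) (3,5) (1,6) (1,6) (1,6) (1,6)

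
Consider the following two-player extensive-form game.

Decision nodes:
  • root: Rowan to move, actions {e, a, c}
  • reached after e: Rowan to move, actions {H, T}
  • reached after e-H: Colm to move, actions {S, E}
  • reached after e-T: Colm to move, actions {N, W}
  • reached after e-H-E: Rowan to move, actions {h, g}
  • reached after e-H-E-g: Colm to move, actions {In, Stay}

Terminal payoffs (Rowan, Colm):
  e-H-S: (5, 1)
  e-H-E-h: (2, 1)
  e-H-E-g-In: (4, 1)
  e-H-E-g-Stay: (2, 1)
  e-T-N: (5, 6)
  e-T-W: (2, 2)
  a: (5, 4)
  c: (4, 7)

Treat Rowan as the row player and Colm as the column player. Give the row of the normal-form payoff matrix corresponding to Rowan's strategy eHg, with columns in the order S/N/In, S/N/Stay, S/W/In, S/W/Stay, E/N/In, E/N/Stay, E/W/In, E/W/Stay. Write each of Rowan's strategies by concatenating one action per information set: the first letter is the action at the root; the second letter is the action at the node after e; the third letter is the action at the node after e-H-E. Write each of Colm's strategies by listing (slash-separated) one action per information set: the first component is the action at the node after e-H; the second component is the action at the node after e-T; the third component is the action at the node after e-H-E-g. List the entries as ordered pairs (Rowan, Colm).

vs S/N/In: Rowan plays e → Rowan plays H at [e] → Colm plays S at [e-H] → (5, 1)
vs S/N/Stay: Rowan plays e → Rowan plays H at [e] → Colm plays S at [e-H] → (5, 1)
vs S/W/In: Rowan plays e → Rowan plays H at [e] → Colm plays S at [e-H] → (5, 1)
vs S/W/Stay: Rowan plays e → Rowan plays H at [e] → Colm plays S at [e-H] → (5, 1)
vs E/N/In: Rowan plays e → Rowan plays H at [e] → Colm plays E at [e-H] → Rowan plays g at [e-H-E] → Colm plays In at [e-H-E-g] → (4, 1)
vs E/N/Stay: Rowan plays e → Rowan plays H at [e] → Colm plays E at [e-H] → Rowan plays g at [e-H-E] → Colm plays Stay at [e-H-E-g] → (2, 1)
vs E/W/In: Rowan plays e → Rowan plays H at [e] → Colm plays E at [e-H] → Rowan plays g at [e-H-E] → Colm plays In at [e-H-E-g] → (4, 1)
vs E/W/Stay: Rowan plays e → Rowan plays H at [e] → Colm plays E at [e-H] → Rowan plays g at [e-H-E] → Colm plays Stay at [e-H-E-g] → (2, 1)

(5,1) (5,1) (5,1) (5,1) (4,1) (2,1) (4,1) (2,1)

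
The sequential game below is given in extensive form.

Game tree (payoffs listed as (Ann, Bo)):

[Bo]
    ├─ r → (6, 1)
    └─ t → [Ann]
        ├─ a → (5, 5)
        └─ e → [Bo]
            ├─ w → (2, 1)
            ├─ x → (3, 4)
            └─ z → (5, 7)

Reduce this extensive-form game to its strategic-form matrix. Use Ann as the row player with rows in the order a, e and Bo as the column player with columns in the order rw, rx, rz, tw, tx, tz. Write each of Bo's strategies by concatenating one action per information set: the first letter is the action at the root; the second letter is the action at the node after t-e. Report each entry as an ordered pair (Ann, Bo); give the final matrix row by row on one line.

           rw       rx       rz       tw       tx       tz
   a    (6,1)    (6,1)    (6,1)    (5,5)    (5,5)    (5,5)
   e    (6,1)    (6,1)    (6,1)    (2,1)    (3,4)    (5,7)

a: (6,1) (6,1) (6,1) (5,5) (5,5) (5,5) | e: (6,1) (6,1) (6,1) (2,1) (3,4) (5,7)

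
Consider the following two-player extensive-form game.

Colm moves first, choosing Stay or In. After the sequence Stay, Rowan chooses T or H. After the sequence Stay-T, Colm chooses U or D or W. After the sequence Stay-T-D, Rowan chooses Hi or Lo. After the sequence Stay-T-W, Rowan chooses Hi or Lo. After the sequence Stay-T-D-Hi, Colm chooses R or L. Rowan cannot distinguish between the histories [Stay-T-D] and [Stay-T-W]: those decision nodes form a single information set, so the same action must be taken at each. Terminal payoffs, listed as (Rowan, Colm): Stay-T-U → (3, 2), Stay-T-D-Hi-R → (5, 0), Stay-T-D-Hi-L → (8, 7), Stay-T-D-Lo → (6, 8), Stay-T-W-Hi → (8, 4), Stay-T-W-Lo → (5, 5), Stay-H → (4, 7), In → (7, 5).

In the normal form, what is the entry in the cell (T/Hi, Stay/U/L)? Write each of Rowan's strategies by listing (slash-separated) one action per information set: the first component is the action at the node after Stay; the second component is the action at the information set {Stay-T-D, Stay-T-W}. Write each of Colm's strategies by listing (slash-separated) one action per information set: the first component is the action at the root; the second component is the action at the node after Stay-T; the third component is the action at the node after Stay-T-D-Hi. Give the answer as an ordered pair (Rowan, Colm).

Trace the play path from the root:
  Colm plays Stay
  Rowan plays T at [Stay]
  Colm plays U at [Stay-T]
→ terminal payoff (3, 2).
(Rowan's choice at the information set {Stay-T-D, Stay-T-W} is never reached on this path, so it doesn't affect the outcome.)

(3, 2)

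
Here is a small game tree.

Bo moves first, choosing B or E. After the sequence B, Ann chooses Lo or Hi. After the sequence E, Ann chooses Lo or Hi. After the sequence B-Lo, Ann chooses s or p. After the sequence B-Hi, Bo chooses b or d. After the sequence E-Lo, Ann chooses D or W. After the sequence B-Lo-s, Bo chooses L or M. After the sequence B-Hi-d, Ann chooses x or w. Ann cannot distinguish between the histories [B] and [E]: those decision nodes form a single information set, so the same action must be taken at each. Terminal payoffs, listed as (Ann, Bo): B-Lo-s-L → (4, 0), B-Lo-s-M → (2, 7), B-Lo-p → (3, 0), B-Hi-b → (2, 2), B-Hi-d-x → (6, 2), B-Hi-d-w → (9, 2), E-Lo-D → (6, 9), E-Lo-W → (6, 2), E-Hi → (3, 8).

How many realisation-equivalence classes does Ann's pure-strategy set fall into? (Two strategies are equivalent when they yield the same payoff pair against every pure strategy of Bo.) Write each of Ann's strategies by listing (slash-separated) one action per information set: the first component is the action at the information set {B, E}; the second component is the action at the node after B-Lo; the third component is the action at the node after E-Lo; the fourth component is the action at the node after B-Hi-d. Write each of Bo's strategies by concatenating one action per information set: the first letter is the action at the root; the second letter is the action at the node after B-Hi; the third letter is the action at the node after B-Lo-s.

Ann has 16 pure strategies: Lo/s/D/x, Lo/s/D/w, Lo/s/W/x, Lo/s/W/w, Lo/p/D/x, Lo/p/D/w, Lo/p/W/x, Lo/p/W/w, Hi/s/D/x, Hi/s/D/w, Hi/s/W/x, Hi/s/W/w, Hi/p/D/x, Hi/p/D/w, Hi/p/W/x, Hi/p/W/w. Columns: BbL, BbM, BdL, BdM, EbL, EbM, EdL, EdM.
{Lo/s/D/x, Lo/s/D/w} → row (4,0) (2,7) (4,0) (2,7) (6,9) (6,9) (6,9) (6,9)
{Lo/s/W/x, Lo/s/W/w} → row (4,0) (2,7) (4,0) (2,7) (6,2) (6,2) (6,2) (6,2)
{Lo/p/D/x, Lo/p/D/w} → row (3,0) (3,0) (3,0) (3,0) (6,9) (6,9) (6,9) (6,9)
{Lo/p/W/x, Lo/p/W/w} → row (3,0) (3,0) (3,0) (3,0) (6,2) (6,2) (6,2) (6,2)
{Hi/s/D/x, Hi/s/W/x, Hi/p/D/x, Hi/p/W/x} → row (2,2) (2,2) (6,2) (6,2) (3,8) (3,8) (3,8) (3,8)
{Hi/s/D/w, Hi/s/W/w, Hi/p/D/w, Hi/p/W/w} → row (2,2) (2,2) (9,2) (9,2) (3,8) (3,8) (3,8) (3,8)
That's 6 distinct rows out of 16 strategies.

6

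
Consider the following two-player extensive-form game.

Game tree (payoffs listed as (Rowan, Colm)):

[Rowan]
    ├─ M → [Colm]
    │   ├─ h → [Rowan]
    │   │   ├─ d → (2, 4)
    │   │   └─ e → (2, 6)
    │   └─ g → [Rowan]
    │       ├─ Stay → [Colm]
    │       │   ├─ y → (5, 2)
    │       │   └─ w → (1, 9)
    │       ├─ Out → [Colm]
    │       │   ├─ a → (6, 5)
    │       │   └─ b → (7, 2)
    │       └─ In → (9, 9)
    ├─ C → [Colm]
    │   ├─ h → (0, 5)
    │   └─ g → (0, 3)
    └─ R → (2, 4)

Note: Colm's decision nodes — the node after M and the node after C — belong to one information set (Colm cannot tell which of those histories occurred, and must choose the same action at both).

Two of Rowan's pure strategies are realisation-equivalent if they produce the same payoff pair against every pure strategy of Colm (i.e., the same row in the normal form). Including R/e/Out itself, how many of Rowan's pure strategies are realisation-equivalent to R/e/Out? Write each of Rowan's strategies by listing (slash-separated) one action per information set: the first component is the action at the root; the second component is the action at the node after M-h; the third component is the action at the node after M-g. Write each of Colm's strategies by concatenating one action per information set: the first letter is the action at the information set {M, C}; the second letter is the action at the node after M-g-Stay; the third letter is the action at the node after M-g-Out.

Row for R/e/Out (columns hya, hyb, hwa, hwb, gya, gyb, gwa, gwb): (2,4) (2,4) (2,4) (2,4) (2,4) (2,4) (2,4) (2,4).
Under R/e/Out, Rowan's choice at the node after M-h and at the node after M-g can never be reached regardless of what Colm does, so varying those choices leaves every outcome unchanged.
Holding the reachable choices fixed and varying the unreachable ones freely already gives 2 × 3 = 6 equivalent strategies.
No other strategy reproduces this row, so those 6 are the full class: R/d/Stay, R/d/Out, R/d/In, R/e/Stay, R/e/Out, R/e/In.

6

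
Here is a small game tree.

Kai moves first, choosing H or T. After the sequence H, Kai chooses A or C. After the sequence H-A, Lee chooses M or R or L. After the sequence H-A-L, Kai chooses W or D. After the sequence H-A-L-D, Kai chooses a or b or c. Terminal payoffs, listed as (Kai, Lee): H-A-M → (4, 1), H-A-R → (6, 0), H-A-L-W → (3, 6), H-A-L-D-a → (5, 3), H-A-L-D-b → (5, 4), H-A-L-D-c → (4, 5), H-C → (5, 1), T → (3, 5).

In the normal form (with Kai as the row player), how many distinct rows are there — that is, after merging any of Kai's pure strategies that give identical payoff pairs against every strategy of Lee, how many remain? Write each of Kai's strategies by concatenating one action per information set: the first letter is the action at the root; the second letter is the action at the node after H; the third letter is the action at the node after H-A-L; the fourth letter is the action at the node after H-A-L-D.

6

Kai has 24 pure strategies: HAWa, HAWb, HAWc, HADa, HADb, HADc, HCWa, HCWb, HCWc, HCDa, HCDb, HCDc, TAWa, TAWb, TAWc, TADa, TADb, TADc, TCWa, TCWb, TCWc, TCDa, TCDb, TCDc. Columns: M, R, L.
{HAWa, HAWb, HAWc} → row (4,1) (6,0) (3,6)
{HADa} → row (4,1) (6,0) (5,3)
{HADb} → row (4,1) (6,0) (5,4)
{HADc} → row (4,1) (6,0) (4,5)
{HCWa, HCWb, HCWc, HCDa, HCDb, HCDc} → row (5,1) (5,1) (5,1)
{TAWa, TAWb, TAWc, TADa, TADb, TADc, TCWa, TCWb, TCWc, TCDa, TCDb, TCDc} → row (3,5) (3,5) (3,5)
That's 6 distinct rows out of 24 strategies.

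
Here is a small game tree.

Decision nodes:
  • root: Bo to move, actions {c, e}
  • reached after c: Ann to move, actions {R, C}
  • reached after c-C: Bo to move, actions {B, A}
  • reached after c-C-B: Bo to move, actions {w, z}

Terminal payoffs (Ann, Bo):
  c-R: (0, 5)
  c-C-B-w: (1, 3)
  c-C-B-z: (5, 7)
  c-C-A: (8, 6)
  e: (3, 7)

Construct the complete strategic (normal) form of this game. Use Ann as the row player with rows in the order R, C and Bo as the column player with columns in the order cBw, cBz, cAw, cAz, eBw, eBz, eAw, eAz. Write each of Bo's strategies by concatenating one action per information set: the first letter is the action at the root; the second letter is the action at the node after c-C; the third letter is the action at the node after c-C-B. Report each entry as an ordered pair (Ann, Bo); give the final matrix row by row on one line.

R: (0,5) (0,5) (0,5) (0,5) (3,7) (3,7) (3,7) (3,7) | C: (1,3) (5,7) (8,6) (8,6) (3,7) (3,7) (3,7) (3,7)

Row R: cBw→(0,5), cBz→(0,5), cAw→(0,5), cAz→(0,5), eBw→(3,7), eBz→(3,7), eAw→(3,7), eAz→(3,7)
Row C: cBw→(1,3), cBz→(5,7), cAw→(8,6), cAz→(8,6), eBw→(3,7), eBz→(3,7), eAw→(3,7), eAz→(3,7)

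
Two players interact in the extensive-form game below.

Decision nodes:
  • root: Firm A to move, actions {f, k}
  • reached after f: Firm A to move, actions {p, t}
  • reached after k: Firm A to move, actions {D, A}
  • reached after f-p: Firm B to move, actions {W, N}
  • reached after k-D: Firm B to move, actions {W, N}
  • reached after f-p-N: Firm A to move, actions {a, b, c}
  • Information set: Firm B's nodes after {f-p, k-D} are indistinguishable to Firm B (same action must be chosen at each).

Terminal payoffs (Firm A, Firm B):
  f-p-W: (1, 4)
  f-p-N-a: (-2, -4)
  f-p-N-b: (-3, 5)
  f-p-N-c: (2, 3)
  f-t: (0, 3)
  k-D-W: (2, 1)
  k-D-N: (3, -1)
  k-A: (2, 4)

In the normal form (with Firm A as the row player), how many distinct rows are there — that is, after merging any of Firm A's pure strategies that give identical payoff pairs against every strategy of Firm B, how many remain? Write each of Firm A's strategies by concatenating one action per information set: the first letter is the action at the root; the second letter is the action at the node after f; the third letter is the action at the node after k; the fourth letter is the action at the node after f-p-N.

6

Firm A has 24 pure strategies: fpDa, fpDb, fpDc, fpAa, fpAb, fpAc, ftDa, ftDb, ftDc, ftAa, ftAb, ftAc, kpDa, kpDb, kpDc, kpAa, kpAb, kpAc, ktDa, ktDb, ktDc, ktAa, ktAb, ktAc. Columns: W, N.
{fpDa, fpAa} → row (1,4) (-2,-4)
{fpDb, fpAb} → row (1,4) (-3,5)
{fpDc, fpAc} → row (1,4) (2,3)
{ftDa, ftDb, ftDc, ftAa, ftAb, ftAc} → row (0,3) (0,3)
{kpDa, kpDb, kpDc, ktDa, ktDb, ktDc} → row (2,1) (3,-1)
{kpAa, kpAb, kpAc, ktAa, ktAb, ktAc} → row (2,4) (2,4)
That's 6 distinct rows out of 24 strategies.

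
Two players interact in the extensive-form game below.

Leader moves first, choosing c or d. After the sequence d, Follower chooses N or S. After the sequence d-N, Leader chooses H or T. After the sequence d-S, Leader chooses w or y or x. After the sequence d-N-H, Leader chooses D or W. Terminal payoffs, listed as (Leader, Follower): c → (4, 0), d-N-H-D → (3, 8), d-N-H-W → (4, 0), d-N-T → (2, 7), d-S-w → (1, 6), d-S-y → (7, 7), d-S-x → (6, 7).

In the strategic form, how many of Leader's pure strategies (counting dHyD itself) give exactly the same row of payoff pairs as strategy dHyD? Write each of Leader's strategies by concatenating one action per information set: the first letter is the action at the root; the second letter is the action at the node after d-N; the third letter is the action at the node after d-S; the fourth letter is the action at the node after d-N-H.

1

Row for dHyD (columns N, S): (3,8) (7,7).
Every one of Leader's information sets is on the play path for some reply by Follower when Leader follows dHyD.
Changing the action at any of them therefore changes at least one column, so only dHyD itself gives this row.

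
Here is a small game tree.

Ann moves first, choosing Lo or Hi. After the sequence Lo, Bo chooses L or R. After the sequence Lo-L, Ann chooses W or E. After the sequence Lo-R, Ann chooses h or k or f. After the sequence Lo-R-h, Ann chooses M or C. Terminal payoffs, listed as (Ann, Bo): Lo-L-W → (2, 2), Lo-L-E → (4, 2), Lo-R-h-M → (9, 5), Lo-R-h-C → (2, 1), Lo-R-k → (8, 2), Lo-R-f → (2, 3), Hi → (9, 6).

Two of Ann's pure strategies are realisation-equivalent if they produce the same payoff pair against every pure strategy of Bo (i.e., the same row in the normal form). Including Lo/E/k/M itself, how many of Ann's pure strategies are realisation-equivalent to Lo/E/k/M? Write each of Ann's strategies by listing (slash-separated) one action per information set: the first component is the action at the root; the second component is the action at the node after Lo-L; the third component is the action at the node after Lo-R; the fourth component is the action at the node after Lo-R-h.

Row for Lo/E/k/M (columns L, R): (4,2) (8,2).
Under Lo/E/k/M, Ann's choice at the node after Lo-R-h can never be reached regardless of what Bo does, so varying those choices leaves every outcome unchanged.
Holding the reachable choices fixed and varying the unreachable one freely already gives 2 equivalent strategies.
No other strategy reproduces this row, so those 2 are the full class: Lo/E/k/M, Lo/E/k/C.

2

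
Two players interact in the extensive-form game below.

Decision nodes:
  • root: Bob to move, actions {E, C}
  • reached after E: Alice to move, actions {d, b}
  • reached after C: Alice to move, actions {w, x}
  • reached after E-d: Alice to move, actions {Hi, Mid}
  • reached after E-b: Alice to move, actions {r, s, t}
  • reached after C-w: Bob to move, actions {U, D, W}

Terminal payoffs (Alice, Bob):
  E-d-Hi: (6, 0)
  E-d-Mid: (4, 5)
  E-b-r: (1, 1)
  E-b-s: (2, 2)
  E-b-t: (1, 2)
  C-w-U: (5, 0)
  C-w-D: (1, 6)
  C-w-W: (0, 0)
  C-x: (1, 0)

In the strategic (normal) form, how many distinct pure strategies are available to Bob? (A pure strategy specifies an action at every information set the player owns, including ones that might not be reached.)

Bob owns the root with actions {E, C} — two choices.
Bob owns the node after C-w with actions {U, D, W} — three choices.
A pure strategy fixes one action at each information set independently, so the count is the product 2 × 3 = 6.
(For reference, Alice has 24 pure strategies, giving a 6×24 normal-form matrix.)

6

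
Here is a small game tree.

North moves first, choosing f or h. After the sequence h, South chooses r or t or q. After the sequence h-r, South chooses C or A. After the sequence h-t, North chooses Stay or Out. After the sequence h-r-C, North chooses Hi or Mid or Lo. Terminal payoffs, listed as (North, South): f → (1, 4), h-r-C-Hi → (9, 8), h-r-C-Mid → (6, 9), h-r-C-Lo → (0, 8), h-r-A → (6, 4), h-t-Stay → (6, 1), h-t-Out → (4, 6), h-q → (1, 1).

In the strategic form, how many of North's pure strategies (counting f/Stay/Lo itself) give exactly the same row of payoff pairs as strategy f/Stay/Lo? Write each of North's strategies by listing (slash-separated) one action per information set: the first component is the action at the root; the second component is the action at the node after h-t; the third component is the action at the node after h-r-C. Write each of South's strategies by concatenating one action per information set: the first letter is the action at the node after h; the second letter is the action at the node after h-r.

Row for f/Stay/Lo (columns rC, rA, tC, tA, qC, qA): (1,4) (1,4) (1,4) (1,4) (1,4) (1,4).
Under f/Stay/Lo, North's choice at the node after h-t and at the node after h-r-C can never be reached regardless of what South does, so varying those choices leaves every outcome unchanged.
Holding the reachable choices fixed and varying the unreachable ones freely already gives 2 × 3 = 6 equivalent strategies.
No other strategy reproduces this row, so those 6 are the full class: f/Stay/Hi, f/Stay/Mid, f/Stay/Lo, f/Out/Hi, f/Out/Mid, f/Out/Lo.

6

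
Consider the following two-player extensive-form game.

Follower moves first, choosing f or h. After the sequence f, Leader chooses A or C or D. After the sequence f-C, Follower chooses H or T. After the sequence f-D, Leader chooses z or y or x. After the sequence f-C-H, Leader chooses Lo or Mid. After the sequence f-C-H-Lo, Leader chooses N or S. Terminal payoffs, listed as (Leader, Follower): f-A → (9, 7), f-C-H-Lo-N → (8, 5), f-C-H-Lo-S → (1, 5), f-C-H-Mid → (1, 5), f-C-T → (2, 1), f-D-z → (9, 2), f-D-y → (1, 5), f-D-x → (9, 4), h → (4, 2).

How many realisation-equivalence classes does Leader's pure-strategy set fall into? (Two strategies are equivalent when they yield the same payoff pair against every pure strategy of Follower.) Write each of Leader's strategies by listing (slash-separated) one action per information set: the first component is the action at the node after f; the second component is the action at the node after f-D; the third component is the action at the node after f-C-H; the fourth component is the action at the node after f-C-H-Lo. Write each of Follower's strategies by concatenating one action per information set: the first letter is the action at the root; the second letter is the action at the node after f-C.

6

Leader has 36 pure strategies: A/z/Lo/N, A/z/Lo/S, A/z/Mid/N, A/z/Mid/S, A/y/Lo/N, A/y/Lo/S, A/y/Mid/N, A/y/Mid/S, A/x/Lo/N, A/x/Lo/S, A/x/Mid/N, A/x/Mid/S, C/z/Lo/N, C/z/Lo/S, C/z/Mid/N, C/z/Mid/S, C/y/Lo/N, C/y/Lo/S, C/y/Mid/N, C/y/Mid/S, C/x/Lo/N, C/x/Lo/S, C/x/Mid/N, C/x/Mid/S, D/z/Lo/N, D/z/Lo/S, D/z/Mid/N, D/z/Mid/S, D/y/Lo/N, D/y/Lo/S, D/y/Mid/N, D/y/Mid/S, D/x/Lo/N, D/x/Lo/S, D/x/Mid/N, D/x/Mid/S. Columns: fH, fT, hH, hT.
{A/z/Lo/N, A/z/Lo/S, A/z/Mid/N, A/z/Mid/S, A/y/Lo/N, A/y/Lo/S, A/y/Mid/N, A/y/Mid/S, A/x/Lo/N, A/x/Lo/S, A/x/Mid/N, A/x/Mid/S} → row (9,7) (9,7) (4,2) (4,2)
{C/z/Lo/N, C/y/Lo/N, C/x/Lo/N} → row (8,5) (2,1) (4,2) (4,2)
{C/z/Lo/S, C/z/Mid/N, C/z/Mid/S, C/y/Lo/S, C/y/Mid/N, C/y/Mid/S, C/x/Lo/S, C/x/Mid/N, C/x/Mid/S} → row (1,5) (2,1) (4,2) (4,2)
{D/z/Lo/N, D/z/Lo/S, D/z/Mid/N, D/z/Mid/S} → row (9,2) (9,2) (4,2) (4,2)
{D/y/Lo/N, D/y/Lo/S, D/y/Mid/N, D/y/Mid/S} → row (1,5) (1,5) (4,2) (4,2)
{D/x/Lo/N, D/x/Lo/S, D/x/Mid/N, D/x/Mid/S} → row (9,4) (9,4) (4,2) (4,2)
That's 6 distinct rows out of 36 strategies.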